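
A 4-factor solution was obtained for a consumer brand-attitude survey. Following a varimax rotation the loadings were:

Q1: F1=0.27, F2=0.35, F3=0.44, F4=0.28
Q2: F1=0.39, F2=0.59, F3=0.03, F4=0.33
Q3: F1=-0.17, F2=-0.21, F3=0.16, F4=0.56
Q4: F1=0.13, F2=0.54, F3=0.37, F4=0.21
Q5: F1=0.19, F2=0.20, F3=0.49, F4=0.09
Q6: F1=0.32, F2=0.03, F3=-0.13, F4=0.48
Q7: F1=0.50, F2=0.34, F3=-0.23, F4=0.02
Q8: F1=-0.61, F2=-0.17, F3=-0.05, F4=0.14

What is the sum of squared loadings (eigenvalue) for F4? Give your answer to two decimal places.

SS loadings for F4 = 0.28² + 0.33² + 0.56² + 0.21² + 0.09² + 0.48² + 0.02² + 0.14² = 0.0784 + 0.1089 + 0.3136 + 0.0441 + 0.0081 + 0.2304 + 0.0004 + 0.0196 = 0.8035

0.80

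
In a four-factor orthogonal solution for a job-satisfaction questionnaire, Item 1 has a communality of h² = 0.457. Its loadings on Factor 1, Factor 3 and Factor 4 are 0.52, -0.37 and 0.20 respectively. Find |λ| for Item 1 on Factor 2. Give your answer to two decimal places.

0.10

Under orthogonal rotation h² = Σλ², so λ_Factor 2² = h² − (0.4473) = 0.457 − 0.4473 = 0.0097.
|λ| = √0.0097 = 0.0985.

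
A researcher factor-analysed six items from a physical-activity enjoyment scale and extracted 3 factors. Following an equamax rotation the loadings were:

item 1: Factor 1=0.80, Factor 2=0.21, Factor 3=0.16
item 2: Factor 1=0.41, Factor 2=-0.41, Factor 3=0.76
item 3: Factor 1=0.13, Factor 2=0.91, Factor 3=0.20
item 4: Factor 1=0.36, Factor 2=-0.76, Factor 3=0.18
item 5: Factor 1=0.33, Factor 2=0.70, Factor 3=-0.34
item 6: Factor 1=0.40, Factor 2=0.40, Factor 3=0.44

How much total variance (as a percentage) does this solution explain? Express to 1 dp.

74.6%

SS loadings by factor: 1.2235, 2.2679, 0.9848; total = 4.4762.
Total variance with 6 standardized items is 6, so the solution explains 4.4762/6 = 0.7460 = 74.60%.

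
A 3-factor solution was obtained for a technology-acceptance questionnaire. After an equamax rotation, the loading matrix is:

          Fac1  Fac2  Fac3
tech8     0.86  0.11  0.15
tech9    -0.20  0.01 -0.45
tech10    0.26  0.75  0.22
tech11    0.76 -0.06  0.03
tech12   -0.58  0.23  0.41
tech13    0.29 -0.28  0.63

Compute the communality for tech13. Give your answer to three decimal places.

h² = 0.29² + (-0.28)² + 0.63² = 0.0841 + 0.0784 + 0.3969 = 0.5594

0.559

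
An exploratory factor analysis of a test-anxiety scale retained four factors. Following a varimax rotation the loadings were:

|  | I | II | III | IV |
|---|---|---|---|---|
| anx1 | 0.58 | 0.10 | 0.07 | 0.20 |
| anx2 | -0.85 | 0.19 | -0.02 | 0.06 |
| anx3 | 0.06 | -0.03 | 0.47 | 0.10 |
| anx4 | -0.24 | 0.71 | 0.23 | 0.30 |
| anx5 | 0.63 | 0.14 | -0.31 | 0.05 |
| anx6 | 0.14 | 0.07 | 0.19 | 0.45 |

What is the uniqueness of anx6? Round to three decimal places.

0.737

h² = 0.14² + 0.07² + 0.19² + 0.45² = 0.0196 + 0.0049 + 0.0361 + 0.2025 = 0.2631
Uniqueness u² = 1 − h² = 1 − 0.2631 = 0.7369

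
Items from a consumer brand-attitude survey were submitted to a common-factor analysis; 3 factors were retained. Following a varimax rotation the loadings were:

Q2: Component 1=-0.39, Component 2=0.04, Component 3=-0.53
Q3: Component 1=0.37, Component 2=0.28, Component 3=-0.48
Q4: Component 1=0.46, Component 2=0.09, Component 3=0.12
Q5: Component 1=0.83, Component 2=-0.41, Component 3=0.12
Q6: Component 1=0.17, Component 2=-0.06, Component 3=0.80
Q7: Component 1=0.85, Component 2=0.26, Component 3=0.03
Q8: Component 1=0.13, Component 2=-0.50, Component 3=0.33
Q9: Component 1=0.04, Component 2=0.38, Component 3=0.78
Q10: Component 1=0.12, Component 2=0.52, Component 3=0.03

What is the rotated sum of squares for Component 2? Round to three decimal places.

0.992

SS loadings for Component 2 = 0.04² + 0.28² + 0.09² + (-0.41)² + (-0.06)² + 0.26² + (-0.50)² + 0.38² + 0.52² = 0.0016 + 0.0784 + 0.0081 + 0.1681 + 0.0036 + 0.0676 + 0.2500 + 0.1444 + 0.2704 = 0.9922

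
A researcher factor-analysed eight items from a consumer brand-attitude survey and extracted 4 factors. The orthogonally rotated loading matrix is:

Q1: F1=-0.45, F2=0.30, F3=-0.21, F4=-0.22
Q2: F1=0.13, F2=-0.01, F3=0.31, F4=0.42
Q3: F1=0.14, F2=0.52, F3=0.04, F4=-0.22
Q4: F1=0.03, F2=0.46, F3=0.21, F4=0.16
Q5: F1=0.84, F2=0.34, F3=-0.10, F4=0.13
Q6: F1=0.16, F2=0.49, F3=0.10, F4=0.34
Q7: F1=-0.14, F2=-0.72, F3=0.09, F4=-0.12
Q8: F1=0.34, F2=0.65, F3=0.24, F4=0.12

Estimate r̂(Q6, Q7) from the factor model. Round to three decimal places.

-0.407

r̂ = Σ λ_i·λ_j across factors = (0.16)(-0.14) + (0.49)(-0.72) + (0.10)(0.09) + (0.34)(-0.12)
  = -0.0224 -0.3528 +0.0090 -0.0408 = -0.4070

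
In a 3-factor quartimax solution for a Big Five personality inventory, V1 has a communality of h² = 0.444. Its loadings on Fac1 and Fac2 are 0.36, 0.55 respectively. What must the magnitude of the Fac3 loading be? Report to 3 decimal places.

Under orthogonal rotation h² = Σλ², so λ_Fac3² = h² − (0.4321) = 0.444 − 0.4321 = 0.0119.
|λ| = √0.0119 = 0.1091.

0.109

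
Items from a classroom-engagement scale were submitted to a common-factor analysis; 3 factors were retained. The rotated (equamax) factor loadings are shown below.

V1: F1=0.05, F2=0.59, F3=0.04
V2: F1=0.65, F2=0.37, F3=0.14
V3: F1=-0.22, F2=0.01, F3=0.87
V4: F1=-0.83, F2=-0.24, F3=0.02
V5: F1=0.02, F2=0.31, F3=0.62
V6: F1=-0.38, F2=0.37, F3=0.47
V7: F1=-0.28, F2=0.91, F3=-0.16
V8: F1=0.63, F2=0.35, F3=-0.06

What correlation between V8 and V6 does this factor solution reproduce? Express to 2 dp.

r̂ = Σ λ_i·λ_j across factors = (0.63)(-0.38) + (0.35)(0.37) + (-0.06)(0.47)
  = -0.2394 +0.1295 -0.0282 = -0.1381

-0.14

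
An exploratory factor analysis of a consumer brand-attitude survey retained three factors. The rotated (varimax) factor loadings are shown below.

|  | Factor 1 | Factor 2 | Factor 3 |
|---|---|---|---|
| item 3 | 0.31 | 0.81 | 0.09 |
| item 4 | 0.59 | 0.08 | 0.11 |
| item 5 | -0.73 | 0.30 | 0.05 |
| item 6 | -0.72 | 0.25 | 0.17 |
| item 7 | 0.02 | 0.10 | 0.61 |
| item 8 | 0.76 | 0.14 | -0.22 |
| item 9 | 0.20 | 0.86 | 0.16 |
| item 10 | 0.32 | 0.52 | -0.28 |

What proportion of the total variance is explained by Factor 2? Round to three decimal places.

0.232

SS loadings for Factor 2 = 0.81² + 0.08² + 0.30² + 0.25² + 0.10² + 0.14² + 0.86² + 0.52² = 1.8546
Proportion of variance = 1.8546 / 8 = 0.2318.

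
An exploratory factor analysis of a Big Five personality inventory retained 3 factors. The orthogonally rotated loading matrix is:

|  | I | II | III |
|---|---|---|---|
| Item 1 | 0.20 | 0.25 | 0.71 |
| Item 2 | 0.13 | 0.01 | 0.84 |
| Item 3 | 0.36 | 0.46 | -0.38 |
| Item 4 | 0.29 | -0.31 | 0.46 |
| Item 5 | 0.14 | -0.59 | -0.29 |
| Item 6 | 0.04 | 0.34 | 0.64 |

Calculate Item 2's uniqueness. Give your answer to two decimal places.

h² = 0.13² + 0.01² + 0.84² = 0.0169 + 0.0001 + 0.7056 = 0.7226
Uniqueness u² = 1 − h² = 1 − 0.7226 = 0.2774

0.28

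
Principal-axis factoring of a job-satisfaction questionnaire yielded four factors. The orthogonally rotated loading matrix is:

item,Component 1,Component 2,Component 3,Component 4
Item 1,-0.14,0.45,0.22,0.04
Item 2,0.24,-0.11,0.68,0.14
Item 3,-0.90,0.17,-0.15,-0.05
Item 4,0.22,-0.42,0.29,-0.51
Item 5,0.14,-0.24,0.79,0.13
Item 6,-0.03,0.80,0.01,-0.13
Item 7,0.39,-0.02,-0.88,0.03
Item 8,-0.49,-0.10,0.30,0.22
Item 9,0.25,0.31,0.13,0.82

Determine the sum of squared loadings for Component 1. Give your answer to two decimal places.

1.41

SS loadings for Component 1 = (-0.14)² + 0.24² + (-0.90)² + 0.22² + 0.14² + (-0.03)² + 0.39² + (-0.49)² + 0.25² = 0.0196 + 0.0576 + 0.8100 + 0.0484 + 0.0196 + 0.0009 + 0.1521 + 0.2401 + 0.0625 = 1.4108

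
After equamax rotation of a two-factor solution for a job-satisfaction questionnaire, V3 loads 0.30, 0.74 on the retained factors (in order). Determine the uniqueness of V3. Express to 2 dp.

0.36

h² = 0.30² + 0.74² = 0.0900 + 0.5476 = 0.6376
Uniqueness u² = 1 − h² = 1 − 0.6376 = 0.3624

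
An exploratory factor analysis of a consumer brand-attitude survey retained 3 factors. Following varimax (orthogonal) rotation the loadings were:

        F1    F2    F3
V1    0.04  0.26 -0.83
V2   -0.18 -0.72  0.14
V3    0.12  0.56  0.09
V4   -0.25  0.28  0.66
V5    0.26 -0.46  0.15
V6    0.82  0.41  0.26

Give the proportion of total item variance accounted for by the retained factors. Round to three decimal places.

0.575

SS loadings by factor: 0.8509, 1.3577, 1.2423; total = 3.4509.
Total variance with 6 standardized items is 6, so the solution explains 3.4509/6 = 0.5751.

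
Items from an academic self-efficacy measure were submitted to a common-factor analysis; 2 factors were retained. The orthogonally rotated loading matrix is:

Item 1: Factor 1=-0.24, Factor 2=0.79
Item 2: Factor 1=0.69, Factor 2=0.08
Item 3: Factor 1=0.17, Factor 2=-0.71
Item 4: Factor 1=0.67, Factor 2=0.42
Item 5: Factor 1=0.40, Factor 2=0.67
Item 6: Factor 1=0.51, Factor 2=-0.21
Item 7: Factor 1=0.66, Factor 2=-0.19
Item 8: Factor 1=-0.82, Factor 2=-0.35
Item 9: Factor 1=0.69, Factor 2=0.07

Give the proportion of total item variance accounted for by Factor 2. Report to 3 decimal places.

SS loadings for Factor 2 = 0.79² + 0.08² + (-0.71)² + 0.42² + 0.67² + (-0.21)² + (-0.19)² + (-0.35)² + 0.07² = 1.9675
Proportion of variance = 1.9675 / 9 = 0.2186.

0.219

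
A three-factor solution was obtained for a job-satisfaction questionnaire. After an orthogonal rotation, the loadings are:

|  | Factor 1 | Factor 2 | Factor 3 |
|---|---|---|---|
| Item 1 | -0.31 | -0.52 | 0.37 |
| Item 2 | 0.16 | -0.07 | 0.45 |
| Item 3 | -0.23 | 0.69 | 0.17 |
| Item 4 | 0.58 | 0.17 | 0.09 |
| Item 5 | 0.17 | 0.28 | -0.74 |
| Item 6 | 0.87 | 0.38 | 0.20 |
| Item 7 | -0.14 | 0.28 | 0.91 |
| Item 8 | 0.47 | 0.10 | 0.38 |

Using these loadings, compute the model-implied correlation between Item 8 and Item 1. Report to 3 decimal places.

-0.057

r̂ = Σ λ_i·λ_j across factors = (0.47)(-0.31) + (0.10)(-0.52) + (0.38)(0.37)
  = -0.1457 -0.0520 +0.1406 = -0.0571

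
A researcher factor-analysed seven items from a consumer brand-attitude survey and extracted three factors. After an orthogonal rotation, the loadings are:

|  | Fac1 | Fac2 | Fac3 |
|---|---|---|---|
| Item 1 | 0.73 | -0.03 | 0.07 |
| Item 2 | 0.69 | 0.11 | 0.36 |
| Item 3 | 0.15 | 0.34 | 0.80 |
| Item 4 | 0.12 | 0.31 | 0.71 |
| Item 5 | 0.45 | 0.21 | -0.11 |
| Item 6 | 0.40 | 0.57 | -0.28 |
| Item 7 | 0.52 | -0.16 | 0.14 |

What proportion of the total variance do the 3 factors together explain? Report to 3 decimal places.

0.527

Communalities: 0.5387, 0.6178, 0.7781, 0.6146, 0.2587, 0.5633, 0.3156; Σh² = 3.6868.
Total variance with 7 standardized items is 7, so the solution explains 3.6868/7 = 0.5267.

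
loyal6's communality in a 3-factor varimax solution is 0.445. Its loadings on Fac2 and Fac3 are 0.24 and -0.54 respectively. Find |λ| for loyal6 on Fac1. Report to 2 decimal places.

Under orthogonal rotation h² = Σλ², so λ_Fac1² = h² − (0.3492) = 0.445 − 0.3492 = 0.0958.
|λ| = √0.0958 = 0.3095.

0.31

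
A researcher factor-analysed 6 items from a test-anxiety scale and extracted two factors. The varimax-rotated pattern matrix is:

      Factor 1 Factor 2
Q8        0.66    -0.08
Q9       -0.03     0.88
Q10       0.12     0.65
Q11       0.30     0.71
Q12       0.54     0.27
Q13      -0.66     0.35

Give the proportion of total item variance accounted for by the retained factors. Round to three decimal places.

Communalities: 0.4420, 0.7753, 0.4369, 0.5941, 0.3645, 0.5581; Σh² = 3.1709.
Total variance with 6 standardized items is 6, so the solution explains 3.1709/6 = 0.5285.

0.528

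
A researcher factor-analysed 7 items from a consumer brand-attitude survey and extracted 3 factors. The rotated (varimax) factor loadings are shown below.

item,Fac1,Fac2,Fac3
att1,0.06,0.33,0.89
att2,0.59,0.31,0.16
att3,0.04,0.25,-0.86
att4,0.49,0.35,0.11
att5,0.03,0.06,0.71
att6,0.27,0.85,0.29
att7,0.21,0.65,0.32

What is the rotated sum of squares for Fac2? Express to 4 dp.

SS loadings for Fac2 = 0.33² + 0.31² + 0.25² + 0.35² + 0.06² + 0.85² + 0.65² = 0.1089 + 0.0961 + 0.0625 + 0.1225 + 0.0036 + 0.7225 + 0.4225 = 1.5386

1.5386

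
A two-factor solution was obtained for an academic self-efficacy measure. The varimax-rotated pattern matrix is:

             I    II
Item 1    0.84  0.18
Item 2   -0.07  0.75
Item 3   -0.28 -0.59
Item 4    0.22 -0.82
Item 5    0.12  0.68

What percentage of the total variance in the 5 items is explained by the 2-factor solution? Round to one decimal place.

58.6%

SS loadings by factor: 0.8517, 2.0778; total = 2.9295.
Total variance with 5 standardized items is 5, so the solution explains 2.9295/5 = 0.5859 = 58.59%.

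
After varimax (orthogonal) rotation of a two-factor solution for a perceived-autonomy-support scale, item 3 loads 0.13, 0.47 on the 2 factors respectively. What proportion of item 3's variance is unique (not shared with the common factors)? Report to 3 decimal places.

h² = 0.13² + 0.47² = 0.0169 + 0.2209 = 0.2378
Uniqueness u² = 1 − h² = 1 − 0.2378 = 0.7622

0.762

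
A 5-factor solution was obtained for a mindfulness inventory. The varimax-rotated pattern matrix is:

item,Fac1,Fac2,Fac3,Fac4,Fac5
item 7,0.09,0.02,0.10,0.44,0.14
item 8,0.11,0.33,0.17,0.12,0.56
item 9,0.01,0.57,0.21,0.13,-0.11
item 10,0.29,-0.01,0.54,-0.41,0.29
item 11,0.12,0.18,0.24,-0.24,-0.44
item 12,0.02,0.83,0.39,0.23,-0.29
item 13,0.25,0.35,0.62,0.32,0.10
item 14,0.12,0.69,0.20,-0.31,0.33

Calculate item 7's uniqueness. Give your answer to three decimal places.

h² = 0.09² + 0.02² + 0.10² + 0.44² + 0.14² = 0.0081 + 0.0004 + 0.0100 + 0.1936 + 0.0196 = 0.2317
Uniqueness u² = 1 − h² = 1 − 0.2317 = 0.7683

0.768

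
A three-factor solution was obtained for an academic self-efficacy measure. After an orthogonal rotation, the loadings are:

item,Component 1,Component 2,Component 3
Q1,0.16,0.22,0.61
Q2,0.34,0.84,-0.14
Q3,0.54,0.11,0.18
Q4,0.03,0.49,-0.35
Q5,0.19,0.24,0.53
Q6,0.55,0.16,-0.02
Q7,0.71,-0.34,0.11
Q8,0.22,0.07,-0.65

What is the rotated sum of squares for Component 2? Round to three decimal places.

SS loadings for Component 2 = 0.22² + 0.84² + 0.11² + 0.49² + 0.24² + 0.16² + (-0.34)² + 0.07² = 0.0484 + 0.7056 + 0.0121 + 0.2401 + 0.0576 + 0.0256 + 0.1156 + 0.0049 = 1.2099

1.210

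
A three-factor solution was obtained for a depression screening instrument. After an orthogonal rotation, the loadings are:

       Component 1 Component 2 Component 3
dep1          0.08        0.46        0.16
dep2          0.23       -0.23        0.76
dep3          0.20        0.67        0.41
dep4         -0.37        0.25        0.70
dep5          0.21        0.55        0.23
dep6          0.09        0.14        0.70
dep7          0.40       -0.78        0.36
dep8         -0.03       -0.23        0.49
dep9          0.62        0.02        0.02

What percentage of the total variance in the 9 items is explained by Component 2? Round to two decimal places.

19.55%

SS loadings for Component 2 = 0.46² + (-0.23)² + 0.67² + 0.25² + 0.55² + 0.14² + (-0.78)² + (-0.23)² + 0.02² = 1.7597
With 9 standardized items, total variance = 9. Proportion = 1.7597/9 = 0.1955 → 19.55%.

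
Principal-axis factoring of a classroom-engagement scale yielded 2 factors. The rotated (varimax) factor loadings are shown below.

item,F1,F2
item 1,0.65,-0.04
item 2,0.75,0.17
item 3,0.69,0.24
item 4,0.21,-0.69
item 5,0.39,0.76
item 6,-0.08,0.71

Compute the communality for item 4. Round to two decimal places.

0.52

h² = 0.21² + (-0.69)² = 0.0441 + 0.4761 = 0.5202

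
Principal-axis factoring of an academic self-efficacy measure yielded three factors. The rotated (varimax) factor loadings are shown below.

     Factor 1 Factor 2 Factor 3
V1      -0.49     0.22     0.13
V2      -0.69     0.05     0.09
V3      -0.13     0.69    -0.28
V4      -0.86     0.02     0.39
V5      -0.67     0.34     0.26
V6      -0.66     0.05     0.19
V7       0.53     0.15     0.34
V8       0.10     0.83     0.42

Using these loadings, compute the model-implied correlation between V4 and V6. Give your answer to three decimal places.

0.643

r̂ = Σ λ_i·λ_j across factors = (-0.86)(-0.66) + (0.02)(0.05) + (0.39)(0.19)
  = +0.5676 +0.0010 +0.0741 = 0.6427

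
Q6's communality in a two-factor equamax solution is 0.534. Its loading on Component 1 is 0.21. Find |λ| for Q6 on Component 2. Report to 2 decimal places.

Under orthogonal rotation h² = Σλ², so λ_Component 2² = h² − (0.0441) = 0.534 − 0.0441 = 0.4899.
|λ| = √0.4899 = 0.6999.

0.70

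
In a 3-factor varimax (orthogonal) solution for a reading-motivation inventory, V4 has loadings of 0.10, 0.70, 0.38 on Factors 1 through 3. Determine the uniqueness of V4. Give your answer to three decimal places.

0.356

h² = 0.10² + 0.70² + 0.38² = 0.0100 + 0.4900 + 0.1444 = 0.6444
Uniqueness u² = 1 − h² = 1 − 0.6444 = 0.3556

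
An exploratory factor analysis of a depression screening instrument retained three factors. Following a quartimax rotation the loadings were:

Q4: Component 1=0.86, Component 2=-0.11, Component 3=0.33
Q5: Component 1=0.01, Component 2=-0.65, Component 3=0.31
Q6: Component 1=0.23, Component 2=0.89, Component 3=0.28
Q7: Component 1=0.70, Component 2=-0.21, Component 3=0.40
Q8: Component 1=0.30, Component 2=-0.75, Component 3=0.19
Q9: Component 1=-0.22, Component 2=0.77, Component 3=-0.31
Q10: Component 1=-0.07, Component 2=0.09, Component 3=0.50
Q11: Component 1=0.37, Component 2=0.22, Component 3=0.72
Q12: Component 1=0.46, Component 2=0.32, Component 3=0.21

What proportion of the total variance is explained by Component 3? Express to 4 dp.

0.1542

SS loadings for Component 3 = 0.33² + 0.31² + 0.28² + 0.40² + 0.19² + (-0.31)² + 0.50² + 0.72² + 0.21² = 1.3881
Proportion of variance = 1.3881 / 9 = 0.1542.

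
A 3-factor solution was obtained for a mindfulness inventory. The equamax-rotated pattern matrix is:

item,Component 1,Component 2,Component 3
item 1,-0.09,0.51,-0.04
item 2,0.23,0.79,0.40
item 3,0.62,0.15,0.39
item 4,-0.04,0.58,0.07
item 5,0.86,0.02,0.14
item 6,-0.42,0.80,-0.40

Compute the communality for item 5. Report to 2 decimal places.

0.76

h² = 0.86² + 0.02² + 0.14² = 0.7396 + 0.0004 + 0.0196 = 0.7596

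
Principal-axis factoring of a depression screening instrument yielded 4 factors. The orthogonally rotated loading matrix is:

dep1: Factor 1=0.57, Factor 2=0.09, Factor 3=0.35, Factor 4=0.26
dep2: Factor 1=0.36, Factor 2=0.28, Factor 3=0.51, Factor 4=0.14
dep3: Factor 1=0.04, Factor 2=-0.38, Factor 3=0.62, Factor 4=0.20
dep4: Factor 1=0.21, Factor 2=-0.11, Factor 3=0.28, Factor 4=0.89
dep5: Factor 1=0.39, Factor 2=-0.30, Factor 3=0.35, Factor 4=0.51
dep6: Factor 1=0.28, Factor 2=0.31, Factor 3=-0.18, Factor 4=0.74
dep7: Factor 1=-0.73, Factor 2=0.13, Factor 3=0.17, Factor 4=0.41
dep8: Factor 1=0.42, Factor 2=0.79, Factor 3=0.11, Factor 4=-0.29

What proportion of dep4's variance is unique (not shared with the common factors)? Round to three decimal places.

h² = 0.21² + (-0.11)² + 0.28² + 0.89² = 0.0441 + 0.0121 + 0.0784 + 0.7921 = 0.9267
Uniqueness u² = 1 − h² = 1 − 0.9267 = 0.0733

0.073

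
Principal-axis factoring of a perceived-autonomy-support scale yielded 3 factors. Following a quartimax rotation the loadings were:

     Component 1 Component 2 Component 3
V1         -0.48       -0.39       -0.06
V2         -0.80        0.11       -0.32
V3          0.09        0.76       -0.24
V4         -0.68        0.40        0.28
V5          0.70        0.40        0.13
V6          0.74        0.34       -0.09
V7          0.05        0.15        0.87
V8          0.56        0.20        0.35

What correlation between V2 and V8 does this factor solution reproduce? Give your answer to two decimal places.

r̂ = Σ λ_i·λ_j across factors = (-0.80)(0.56) + (0.11)(0.20) + (-0.32)(0.35)
  = -0.4480 +0.0220 -0.1120 = -0.5380

-0.54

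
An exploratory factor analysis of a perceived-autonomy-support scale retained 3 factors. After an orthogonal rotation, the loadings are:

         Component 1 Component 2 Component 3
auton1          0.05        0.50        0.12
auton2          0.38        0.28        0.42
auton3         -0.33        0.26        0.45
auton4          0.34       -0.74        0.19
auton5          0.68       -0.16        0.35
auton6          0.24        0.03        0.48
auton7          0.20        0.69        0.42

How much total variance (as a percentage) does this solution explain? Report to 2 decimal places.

Communalities: 0.2669, 0.3992, 0.3790, 0.6993, 0.6105, 0.2889, 0.6925; Σh² = 3.3363.
Total variance with 7 standardized items is 7, so the solution explains 3.3363/7 = 0.4766 = 47.66%.

47.66%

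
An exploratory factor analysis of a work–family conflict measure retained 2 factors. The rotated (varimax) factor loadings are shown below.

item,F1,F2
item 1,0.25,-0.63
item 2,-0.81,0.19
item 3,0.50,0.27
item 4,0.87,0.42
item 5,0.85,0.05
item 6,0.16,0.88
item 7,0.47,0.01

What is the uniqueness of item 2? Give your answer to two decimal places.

0.31

h² = (-0.81)² + 0.19² = 0.6561 + 0.0361 = 0.6922
Uniqueness u² = 1 − h² = 1 − 0.6922 = 0.3078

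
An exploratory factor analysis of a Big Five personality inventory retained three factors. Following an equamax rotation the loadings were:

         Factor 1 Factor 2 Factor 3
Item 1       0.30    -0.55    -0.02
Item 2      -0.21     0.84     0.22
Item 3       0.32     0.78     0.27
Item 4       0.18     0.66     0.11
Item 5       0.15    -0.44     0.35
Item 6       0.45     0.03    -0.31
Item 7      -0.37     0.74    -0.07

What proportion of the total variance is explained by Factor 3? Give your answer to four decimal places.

SS loadings for Factor 3 = (-0.02)² + 0.22² + 0.27² + 0.11² + 0.35² + (-0.31)² + (-0.07)² = 0.3573
Proportion of variance = 0.3573 / 7 = 0.0510.

0.0510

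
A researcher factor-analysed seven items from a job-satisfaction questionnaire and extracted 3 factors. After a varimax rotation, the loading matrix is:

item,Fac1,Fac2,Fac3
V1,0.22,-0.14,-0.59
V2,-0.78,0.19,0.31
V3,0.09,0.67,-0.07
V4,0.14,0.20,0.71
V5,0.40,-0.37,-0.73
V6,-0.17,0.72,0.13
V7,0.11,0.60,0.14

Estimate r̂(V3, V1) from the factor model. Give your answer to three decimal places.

r̂ = Σ λ_i·λ_j across factors = (0.09)(0.22) + (0.67)(-0.14) + (-0.07)(-0.59)
  = +0.0198 -0.0938 +0.0413 = -0.0327

-0.033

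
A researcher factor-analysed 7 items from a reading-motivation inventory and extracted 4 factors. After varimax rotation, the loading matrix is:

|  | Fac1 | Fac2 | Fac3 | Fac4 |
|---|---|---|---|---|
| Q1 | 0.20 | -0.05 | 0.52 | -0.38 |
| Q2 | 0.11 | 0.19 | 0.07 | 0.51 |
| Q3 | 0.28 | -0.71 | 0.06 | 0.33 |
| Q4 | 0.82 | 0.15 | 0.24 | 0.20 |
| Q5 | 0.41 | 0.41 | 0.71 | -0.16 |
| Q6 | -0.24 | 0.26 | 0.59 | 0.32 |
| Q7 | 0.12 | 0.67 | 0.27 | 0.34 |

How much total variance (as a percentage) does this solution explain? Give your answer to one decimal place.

Communalities: 0.4573, 0.3132, 0.6950, 0.7925, 0.8659, 0.5757, 0.6518; Σh² = 4.3514.
Total variance with 7 standardized items is 7, so the solution explains 4.3514/7 = 0.6216 = 62.16%.

62.2%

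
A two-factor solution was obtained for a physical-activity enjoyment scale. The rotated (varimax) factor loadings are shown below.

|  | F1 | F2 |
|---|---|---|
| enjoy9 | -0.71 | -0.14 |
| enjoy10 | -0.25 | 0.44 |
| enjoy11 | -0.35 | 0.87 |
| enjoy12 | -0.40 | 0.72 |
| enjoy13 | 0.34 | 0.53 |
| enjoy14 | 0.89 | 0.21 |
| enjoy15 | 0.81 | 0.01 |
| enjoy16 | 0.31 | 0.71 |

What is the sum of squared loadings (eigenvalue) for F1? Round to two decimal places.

SS loadings for F1 = (-0.71)² + (-0.25)² + (-0.35)² + (-0.40)² + 0.34² + 0.89² + 0.81² + 0.31² = 0.5041 + 0.0625 + 0.1225 + 0.1600 + 0.1156 + 0.7921 + 0.6561 + 0.0961 = 2.5090

2.51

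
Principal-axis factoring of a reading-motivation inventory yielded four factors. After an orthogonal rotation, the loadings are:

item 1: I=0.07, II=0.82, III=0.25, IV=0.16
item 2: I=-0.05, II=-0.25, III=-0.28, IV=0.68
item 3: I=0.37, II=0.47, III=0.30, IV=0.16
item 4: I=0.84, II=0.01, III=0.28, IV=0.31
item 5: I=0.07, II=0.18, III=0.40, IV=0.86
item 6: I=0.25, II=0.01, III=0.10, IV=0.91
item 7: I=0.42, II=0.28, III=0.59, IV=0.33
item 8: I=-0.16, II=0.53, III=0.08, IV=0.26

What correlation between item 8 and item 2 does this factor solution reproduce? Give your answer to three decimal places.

r̂ = Σ λ_i·λ_j across factors = (-0.16)(-0.05) + (0.53)(-0.25) + (0.08)(-0.28) + (0.26)(0.68)
  = +0.0080 -0.1325 -0.0224 +0.1768 = 0.0299

0.030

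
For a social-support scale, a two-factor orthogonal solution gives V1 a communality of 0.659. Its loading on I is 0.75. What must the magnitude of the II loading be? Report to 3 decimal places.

Under orthogonal rotation h² = Σλ², so λ_II² = h² − (0.5625) = 0.659 − 0.5625 = 0.0965.
|λ| = √0.0965 = 0.3106.

0.311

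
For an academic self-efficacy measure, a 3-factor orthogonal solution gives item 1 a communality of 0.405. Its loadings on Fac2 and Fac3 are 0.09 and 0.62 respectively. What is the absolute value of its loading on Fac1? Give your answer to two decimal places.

0.11

Under orthogonal rotation h² = Σλ², so λ_Fac1² = h² − (0.3925) = 0.405 − 0.3925 = 0.0125.
|λ| = √0.0125 = 0.1118.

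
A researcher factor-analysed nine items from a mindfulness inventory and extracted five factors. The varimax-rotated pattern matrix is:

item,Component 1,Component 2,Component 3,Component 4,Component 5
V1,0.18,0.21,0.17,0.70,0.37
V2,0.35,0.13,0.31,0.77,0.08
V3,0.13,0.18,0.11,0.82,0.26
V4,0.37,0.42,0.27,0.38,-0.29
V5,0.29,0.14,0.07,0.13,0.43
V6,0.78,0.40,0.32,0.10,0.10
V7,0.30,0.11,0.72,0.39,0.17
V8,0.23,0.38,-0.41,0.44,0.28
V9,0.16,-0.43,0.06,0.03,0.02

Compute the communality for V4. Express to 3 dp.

h² = 0.37² + 0.42² + 0.27² + 0.38² + (-0.29)² = 0.1369 + 0.1764 + 0.0729 + 0.1444 + 0.0841 = 0.6147

0.615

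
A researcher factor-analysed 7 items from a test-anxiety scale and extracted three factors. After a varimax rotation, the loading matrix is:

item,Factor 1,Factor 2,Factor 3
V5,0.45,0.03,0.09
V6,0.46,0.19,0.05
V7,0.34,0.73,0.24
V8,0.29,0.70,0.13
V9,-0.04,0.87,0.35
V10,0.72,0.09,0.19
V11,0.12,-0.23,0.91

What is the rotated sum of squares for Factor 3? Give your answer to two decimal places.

SS loadings for Factor 3 = 0.09² + 0.05² + 0.24² + 0.13² + 0.35² + 0.19² + 0.91² = 0.0081 + 0.0025 + 0.0576 + 0.0169 + 0.1225 + 0.0361 + 0.8281 = 1.0718

1.07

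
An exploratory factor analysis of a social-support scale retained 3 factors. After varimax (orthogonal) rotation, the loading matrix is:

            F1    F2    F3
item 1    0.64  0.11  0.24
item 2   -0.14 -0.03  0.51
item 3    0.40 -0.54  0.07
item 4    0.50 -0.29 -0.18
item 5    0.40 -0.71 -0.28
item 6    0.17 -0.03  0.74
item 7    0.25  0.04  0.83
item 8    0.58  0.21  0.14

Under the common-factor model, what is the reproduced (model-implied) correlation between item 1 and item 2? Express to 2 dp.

0.03

r̂ = Σ λ_i·λ_j across factors = (0.64)(-0.14) + (0.11)(-0.03) + (0.24)(0.51)
  = -0.0896 -0.0033 +0.1224 = 0.0295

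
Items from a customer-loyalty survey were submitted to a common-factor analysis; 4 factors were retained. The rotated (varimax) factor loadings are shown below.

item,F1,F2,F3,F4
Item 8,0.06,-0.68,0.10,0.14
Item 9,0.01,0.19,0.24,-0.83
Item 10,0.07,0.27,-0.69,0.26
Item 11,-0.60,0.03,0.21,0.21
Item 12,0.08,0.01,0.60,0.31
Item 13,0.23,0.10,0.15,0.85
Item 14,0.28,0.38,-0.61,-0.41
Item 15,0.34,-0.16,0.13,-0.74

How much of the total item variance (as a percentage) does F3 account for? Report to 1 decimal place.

SS loadings for F3 = 0.10² + 0.24² + (-0.69)² + 0.21² + 0.60² + 0.15² + (-0.61)² + 0.13² = 1.3593
With 8 standardized items, total variance = 8. Proportion = 1.3593/8 = 0.1699 → 16.99%.

17.0%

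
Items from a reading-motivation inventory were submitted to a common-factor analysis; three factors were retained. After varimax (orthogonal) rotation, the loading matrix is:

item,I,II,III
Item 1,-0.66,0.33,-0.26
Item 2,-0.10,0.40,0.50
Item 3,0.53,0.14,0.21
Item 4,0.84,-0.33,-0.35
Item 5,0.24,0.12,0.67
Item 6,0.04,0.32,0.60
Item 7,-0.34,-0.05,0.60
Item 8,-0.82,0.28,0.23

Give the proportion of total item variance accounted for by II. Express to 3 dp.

SS loadings for II = 0.33² + 0.40² + 0.14² + (-0.33)² + 0.12² + 0.32² + (-0.05)² + 0.28² = 0.5951
Proportion of variance = 0.5951 / 8 = 0.0744.

0.074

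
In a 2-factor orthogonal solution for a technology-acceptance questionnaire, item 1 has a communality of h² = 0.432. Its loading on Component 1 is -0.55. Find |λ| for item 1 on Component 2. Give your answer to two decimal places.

Under orthogonal rotation h² = Σλ², so λ_Component 2² = h² − (0.3025) = 0.432 − 0.3025 = 0.1295.
|λ| = √0.1295 = 0.3599.

0.36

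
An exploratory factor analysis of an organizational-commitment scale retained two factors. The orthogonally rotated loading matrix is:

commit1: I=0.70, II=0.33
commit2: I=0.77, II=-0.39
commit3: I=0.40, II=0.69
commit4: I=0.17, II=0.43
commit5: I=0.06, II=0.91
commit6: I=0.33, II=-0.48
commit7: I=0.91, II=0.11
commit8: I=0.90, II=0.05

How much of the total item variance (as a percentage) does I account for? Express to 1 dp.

37.8%

SS loadings for I = 0.70² + 0.77² + 0.40² + 0.17² + 0.06² + 0.33² + 0.91² + 0.90² = 3.0224
With 8 standardized items, total variance = 8. Proportion = 3.0224/8 = 0.3778 → 37.78%.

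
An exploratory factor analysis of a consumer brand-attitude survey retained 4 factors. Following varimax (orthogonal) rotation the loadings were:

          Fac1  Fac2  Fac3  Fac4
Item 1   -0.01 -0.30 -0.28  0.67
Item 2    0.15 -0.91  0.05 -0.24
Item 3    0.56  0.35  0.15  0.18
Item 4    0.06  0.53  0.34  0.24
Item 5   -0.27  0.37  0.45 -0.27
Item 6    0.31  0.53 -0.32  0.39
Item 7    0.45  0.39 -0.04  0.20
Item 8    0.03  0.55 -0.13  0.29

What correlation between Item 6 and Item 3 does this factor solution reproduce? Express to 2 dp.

r̂ = Σ λ_i·λ_j across factors = (0.31)(0.56) + (0.53)(0.35) + (-0.32)(0.15) + (0.39)(0.18)
  = +0.1736 +0.1855 -0.0480 +0.0702 = 0.3813

0.38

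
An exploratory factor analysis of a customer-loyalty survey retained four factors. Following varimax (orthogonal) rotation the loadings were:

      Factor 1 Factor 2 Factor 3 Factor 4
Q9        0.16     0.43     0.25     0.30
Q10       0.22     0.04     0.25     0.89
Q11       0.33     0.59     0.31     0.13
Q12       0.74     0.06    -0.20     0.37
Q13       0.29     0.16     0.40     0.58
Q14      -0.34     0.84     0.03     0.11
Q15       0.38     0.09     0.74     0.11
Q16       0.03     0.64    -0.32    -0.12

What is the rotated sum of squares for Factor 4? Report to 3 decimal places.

SS loadings for Factor 4 = 0.30² + 0.89² + 0.13² + 0.37² + 0.58² + 0.11² + 0.11² + (-0.12)² = 0.0900 + 0.7921 + 0.0169 + 0.1369 + 0.3364 + 0.0121 + 0.0121 + 0.0144 = 1.4109

1.411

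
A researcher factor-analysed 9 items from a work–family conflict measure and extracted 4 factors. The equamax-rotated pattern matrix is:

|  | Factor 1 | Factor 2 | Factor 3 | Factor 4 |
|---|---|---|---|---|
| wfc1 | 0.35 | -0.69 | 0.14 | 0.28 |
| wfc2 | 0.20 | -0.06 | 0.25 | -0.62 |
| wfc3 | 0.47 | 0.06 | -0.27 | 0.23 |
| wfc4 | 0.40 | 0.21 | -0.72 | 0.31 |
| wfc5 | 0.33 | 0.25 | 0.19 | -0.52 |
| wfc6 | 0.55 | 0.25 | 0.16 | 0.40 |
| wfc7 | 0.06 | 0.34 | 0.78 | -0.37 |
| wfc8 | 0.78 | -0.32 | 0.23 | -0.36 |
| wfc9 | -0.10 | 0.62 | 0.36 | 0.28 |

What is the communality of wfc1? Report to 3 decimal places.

h² = 0.35² + (-0.69)² + 0.14² + 0.28² = 0.1225 + 0.4761 + 0.0196 + 0.0784 = 0.6966

0.697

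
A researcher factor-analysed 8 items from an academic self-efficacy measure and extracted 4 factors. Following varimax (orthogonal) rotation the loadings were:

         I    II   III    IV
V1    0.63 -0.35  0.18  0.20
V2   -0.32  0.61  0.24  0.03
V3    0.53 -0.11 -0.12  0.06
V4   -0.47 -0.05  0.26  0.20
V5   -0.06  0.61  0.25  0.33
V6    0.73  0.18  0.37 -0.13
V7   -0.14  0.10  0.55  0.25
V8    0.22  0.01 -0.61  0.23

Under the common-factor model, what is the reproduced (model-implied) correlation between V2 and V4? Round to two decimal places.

r̂ = Σ λ_i·λ_j across factors = (-0.32)(-0.47) + (0.61)(-0.05) + (0.24)(0.26) + (0.03)(0.20)
  = +0.1504 -0.0305 +0.0624 +0.0060 = 0.1883

0.19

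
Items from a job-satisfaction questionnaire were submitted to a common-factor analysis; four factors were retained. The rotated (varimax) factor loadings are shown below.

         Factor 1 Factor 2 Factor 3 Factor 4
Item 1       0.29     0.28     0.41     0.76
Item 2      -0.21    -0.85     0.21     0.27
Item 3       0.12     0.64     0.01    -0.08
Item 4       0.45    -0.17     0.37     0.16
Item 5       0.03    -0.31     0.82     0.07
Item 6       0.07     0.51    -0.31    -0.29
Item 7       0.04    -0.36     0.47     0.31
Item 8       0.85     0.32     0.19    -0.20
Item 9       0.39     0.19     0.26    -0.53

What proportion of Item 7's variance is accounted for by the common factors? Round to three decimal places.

0.448

h² = 0.04² + (-0.36)² + 0.47² + 0.31² = 0.0016 + 0.1296 + 0.2209 + 0.0961 = 0.4482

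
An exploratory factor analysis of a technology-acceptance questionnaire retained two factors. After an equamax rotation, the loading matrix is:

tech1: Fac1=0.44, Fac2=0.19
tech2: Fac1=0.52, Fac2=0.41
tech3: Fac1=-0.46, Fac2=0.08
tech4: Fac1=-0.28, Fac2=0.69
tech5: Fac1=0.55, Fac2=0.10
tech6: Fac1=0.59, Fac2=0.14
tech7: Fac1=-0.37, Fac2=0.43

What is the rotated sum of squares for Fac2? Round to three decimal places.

SS loadings for Fac2 = 0.19² + 0.41² + 0.08² + 0.69² + 0.10² + 0.14² + 0.43² = 0.0361 + 0.1681 + 0.0064 + 0.4761 + 0.0100 + 0.0196 + 0.1849 = 0.9012

0.901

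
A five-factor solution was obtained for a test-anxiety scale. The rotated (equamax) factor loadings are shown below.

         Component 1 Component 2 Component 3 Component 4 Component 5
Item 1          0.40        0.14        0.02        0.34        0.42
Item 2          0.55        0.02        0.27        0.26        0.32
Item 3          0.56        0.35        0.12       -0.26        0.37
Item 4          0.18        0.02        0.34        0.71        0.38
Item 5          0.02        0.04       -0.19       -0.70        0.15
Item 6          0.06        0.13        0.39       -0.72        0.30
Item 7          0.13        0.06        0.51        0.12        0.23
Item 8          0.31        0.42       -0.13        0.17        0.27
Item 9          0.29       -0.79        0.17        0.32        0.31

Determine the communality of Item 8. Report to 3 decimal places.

0.391

h² = 0.31² + 0.42² + (-0.13)² + 0.17² + 0.27² = 0.0961 + 0.1764 + 0.0169 + 0.0289 + 0.0729 = 0.3912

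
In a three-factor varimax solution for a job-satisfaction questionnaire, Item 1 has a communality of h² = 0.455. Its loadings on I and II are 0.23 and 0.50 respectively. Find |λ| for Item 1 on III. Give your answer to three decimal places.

0.390

Under orthogonal rotation h² = Σλ², so λ_III² = h² − (0.3029) = 0.455 − 0.3029 = 0.1521.
|λ| = √0.1521 = 0.3900.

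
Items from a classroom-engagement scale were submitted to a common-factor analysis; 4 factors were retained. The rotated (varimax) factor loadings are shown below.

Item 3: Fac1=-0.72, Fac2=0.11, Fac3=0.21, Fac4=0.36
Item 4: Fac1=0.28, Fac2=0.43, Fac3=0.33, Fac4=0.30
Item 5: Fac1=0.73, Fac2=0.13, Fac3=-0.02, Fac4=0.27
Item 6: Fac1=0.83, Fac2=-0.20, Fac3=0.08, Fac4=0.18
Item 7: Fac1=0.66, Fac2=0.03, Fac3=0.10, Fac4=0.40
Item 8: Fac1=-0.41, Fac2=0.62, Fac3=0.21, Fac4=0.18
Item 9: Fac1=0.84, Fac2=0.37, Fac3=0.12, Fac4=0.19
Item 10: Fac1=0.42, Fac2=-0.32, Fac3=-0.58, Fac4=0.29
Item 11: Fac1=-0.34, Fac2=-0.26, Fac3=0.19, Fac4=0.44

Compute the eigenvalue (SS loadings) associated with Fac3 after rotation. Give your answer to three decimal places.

0.601

SS loadings for Fac3 = 0.21² + 0.33² + (-0.02)² + 0.08² + 0.10² + 0.21² + 0.12² + (-0.58)² + 0.19² = 0.0441 + 0.1089 + 0.0004 + 0.0064 + 0.0100 + 0.0441 + 0.0144 + 0.3364 + 0.0361 = 0.6008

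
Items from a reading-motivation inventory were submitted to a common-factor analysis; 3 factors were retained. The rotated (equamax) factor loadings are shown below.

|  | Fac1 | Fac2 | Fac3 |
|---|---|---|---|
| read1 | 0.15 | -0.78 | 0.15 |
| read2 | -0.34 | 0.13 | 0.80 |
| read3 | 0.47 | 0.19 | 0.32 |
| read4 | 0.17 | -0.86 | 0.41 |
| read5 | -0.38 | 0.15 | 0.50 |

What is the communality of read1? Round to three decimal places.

0.653

h² = 0.15² + (-0.78)² + 0.15² = 0.0225 + 0.6084 + 0.0225 = 0.6534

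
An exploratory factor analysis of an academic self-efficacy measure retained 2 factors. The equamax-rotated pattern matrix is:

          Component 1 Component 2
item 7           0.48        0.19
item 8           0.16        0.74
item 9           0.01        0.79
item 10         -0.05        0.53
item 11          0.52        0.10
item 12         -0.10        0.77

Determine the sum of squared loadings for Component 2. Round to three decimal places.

SS loadings for Component 2 = 0.19² + 0.74² + 0.79² + 0.53² + 0.10² + 0.77² = 0.0361 + 0.5476 + 0.6241 + 0.2809 + 0.0100 + 0.5929 = 2.0916

2.092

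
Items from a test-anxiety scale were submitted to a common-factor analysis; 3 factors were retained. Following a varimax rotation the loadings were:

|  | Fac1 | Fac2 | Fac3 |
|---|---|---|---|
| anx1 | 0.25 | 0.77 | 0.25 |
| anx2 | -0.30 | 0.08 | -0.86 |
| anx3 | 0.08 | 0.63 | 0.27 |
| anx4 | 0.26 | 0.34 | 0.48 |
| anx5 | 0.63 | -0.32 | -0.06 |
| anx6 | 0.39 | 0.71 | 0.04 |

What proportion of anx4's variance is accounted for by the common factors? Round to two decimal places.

0.41

h² = 0.26² + 0.34² + 0.48² = 0.0676 + 0.1156 + 0.2304 = 0.4136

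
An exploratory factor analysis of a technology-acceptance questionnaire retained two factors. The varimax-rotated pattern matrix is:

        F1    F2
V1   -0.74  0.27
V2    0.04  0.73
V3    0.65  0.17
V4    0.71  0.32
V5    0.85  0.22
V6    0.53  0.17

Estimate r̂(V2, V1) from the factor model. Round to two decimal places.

r̂ = Σ λ_i·λ_j across factors = (0.04)(-0.74) + (0.73)(0.27)
  = -0.0296 +0.1971 = 0.1675

0.17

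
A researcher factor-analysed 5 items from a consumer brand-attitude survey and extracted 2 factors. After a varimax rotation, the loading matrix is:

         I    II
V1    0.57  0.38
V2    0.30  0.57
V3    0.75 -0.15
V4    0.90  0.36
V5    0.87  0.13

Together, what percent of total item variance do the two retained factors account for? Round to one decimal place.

63.7%

SS loadings by factor: 2.5443, 0.6383; total = 3.1826.
Total variance with 5 standardized items is 5, so the solution explains 3.1826/5 = 0.6365 = 63.65%.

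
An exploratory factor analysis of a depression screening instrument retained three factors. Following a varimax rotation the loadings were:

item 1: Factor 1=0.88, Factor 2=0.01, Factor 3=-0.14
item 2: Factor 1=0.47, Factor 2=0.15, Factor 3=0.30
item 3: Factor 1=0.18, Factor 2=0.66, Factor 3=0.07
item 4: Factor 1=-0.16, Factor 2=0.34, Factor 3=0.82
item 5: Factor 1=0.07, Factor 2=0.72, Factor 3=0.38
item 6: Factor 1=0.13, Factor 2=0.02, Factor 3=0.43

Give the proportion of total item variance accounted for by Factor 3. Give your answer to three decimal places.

SS loadings for Factor 3 = (-0.14)² + 0.30² + 0.07² + 0.82² + 0.38² + 0.43² = 1.1162
Proportion of variance = 1.1162 / 6 = 0.1860.

0.186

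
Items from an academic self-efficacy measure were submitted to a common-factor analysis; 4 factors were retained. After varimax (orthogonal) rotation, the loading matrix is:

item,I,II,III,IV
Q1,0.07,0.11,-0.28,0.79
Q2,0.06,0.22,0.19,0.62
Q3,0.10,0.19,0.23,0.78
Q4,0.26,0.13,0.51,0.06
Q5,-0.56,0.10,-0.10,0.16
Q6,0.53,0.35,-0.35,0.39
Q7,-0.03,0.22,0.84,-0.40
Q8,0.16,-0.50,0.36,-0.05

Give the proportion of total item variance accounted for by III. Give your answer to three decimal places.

SS loadings for III = (-0.28)² + 0.19² + 0.23² + 0.51² + (-0.10)² + (-0.35)² + 0.84² + 0.36² = 1.3952
Proportion of variance = 1.3952 / 8 = 0.1744.

0.174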